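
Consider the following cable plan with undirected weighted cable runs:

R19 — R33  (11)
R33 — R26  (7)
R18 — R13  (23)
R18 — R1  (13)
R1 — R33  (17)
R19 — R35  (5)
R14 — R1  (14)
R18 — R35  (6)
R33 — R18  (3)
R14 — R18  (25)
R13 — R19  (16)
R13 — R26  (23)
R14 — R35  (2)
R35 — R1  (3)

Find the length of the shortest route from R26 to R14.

18

Shortest distances from R26:
R26: 0
R33: 7  (via R26)
R18: 10  (via R33)
R35: 16  (via R18)
R14: 18  (via R35)
Shortest route: R26–R33–R18–R35–R14 = 18.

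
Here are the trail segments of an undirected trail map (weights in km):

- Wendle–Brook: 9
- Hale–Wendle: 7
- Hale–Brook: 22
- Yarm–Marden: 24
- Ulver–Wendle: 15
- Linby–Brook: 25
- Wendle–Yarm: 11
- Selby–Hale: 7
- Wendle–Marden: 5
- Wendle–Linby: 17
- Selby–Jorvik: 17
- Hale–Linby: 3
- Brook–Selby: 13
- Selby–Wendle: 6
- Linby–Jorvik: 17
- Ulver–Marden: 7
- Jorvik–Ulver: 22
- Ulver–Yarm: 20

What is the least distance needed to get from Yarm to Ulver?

Enumerating some paths:
Yarm–Wendle–Ulver: 11+15 = 26
Yarm–Wendle–Marden–Ulver: 11+5+7 = 23
Yarm–Ulver: 20 = 20
The minimum is 20 km via Yarm–Ulver.

20 km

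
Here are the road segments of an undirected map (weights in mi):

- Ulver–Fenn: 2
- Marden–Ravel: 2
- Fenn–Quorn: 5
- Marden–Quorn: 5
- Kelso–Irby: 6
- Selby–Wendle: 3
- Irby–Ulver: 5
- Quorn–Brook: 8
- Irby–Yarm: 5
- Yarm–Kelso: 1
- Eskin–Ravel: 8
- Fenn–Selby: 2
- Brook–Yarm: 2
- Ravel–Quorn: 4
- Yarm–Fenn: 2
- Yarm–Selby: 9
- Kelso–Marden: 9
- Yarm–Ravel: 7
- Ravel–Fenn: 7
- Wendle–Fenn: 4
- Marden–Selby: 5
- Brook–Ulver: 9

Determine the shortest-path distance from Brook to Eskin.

17 mi

Compare a few routes:
Brook–Yarm–Fenn–Ravel–Eskin: 2+2+7+8 = 19
Brook–Yarm–Ravel–Eskin: 2+7+8 = 17
The minimum is 17 mi via Brook–Yarm–Ravel–Eskin.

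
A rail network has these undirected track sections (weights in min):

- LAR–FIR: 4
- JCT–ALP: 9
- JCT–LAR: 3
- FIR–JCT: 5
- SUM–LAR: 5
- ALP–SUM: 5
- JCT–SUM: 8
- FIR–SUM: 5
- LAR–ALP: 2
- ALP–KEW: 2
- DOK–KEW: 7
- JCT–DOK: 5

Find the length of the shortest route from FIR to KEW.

8 min

Settle nodes by increasing distance from FIR:
FIR: 0
LAR: 4  (via FIR)
JCT: 5  (via FIR)
SUM: 5  (via FIR)
ALP: 6  (via LAR)
KEW: 8  (via ALP)
Shortest route: FIR–LAR–ALP–KEW = 8 min.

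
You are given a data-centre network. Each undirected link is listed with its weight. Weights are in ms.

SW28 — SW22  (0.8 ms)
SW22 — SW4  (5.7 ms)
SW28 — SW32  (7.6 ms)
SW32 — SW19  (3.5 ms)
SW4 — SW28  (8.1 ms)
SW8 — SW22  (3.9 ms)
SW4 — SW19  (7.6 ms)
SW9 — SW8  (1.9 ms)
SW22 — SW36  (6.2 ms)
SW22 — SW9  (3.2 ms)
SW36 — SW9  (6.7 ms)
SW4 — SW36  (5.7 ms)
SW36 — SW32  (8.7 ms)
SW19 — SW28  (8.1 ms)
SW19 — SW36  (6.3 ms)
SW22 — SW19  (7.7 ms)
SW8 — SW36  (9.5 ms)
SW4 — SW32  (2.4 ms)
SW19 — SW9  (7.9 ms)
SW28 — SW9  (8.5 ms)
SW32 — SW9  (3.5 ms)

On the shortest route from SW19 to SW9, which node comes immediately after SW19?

SW32

Enumerating some paths:
SW19 - SW32 - SW9: 3.5+3.5 = 7
SW19 - SW9: 7.9 = 7.9
Cheapest is SW19 - SW32 - SW9 at 7 ms.
So from SW19 the first move is to SW32.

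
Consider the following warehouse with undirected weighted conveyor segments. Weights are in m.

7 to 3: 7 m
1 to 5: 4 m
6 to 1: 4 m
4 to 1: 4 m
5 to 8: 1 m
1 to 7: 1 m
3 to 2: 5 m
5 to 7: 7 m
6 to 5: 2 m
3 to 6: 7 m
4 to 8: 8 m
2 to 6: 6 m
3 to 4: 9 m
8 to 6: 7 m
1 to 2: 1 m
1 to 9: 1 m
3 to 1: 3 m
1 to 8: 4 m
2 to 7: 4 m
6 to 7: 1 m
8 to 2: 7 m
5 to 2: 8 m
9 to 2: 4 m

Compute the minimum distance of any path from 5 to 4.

Running Dijkstra from 5:
5: 0
8: 1  (via 5)
6: 2  (via 5)
7: 3  (via 6)
1: 4  (via 5)
2: 5  (via 1)
9: 5  (via 1)
3: 7  (via 1)
4: 8  (via 1)
Shortest route: 5–1–4 = 8 m.

8 m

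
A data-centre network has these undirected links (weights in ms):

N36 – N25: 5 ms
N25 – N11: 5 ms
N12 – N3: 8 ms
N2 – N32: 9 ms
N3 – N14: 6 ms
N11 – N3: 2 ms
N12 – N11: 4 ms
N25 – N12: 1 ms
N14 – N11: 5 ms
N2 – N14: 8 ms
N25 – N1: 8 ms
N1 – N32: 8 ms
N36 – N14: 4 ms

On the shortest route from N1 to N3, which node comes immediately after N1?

N25

Candidate routes:
N1 - N25 - N12 - N11 - N14 - N3: 8+1+4+5+6 = 24
N1 - N25 - N11 - N3: 8+5+2 = 15
N1 - N25 - N36 - N14 - N3: 8+5+4+6 = 23
N1 - N25 - N12 - N3: 8+1+8 = 17
The minimum is 15 ms via N1 - N25 - N11 - N3.
So from N1 the first move is to N25.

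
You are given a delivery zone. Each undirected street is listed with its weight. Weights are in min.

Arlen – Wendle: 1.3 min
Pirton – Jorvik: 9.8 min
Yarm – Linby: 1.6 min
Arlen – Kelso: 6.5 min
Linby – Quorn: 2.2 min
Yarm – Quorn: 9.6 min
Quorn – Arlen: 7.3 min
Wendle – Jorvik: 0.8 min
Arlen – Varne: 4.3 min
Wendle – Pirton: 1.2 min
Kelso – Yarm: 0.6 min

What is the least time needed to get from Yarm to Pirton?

Candidate routes:
Yarm → Quorn → Arlen → Wendle → Pirton: 9.6+7.3+1.3+1.2 = 19.4
Yarm → Kelso → Arlen → Wendle → Pirton: 0.6+6.5+1.3+1.2 = 9.6
Yarm → Linby → Quorn → Arlen → Wendle → Pirton: 1.6+2.2+7.3+1.3+1.2 = 13.6
Yarm → Kelso → Arlen → Wendle → Jorvik → Pirton: 0.6+6.5+1.3+0.8+9.8 = 19
Cheapest is Yarm → Kelso → Arlen → Wendle → Pirton at 9.6 min.

9.6 min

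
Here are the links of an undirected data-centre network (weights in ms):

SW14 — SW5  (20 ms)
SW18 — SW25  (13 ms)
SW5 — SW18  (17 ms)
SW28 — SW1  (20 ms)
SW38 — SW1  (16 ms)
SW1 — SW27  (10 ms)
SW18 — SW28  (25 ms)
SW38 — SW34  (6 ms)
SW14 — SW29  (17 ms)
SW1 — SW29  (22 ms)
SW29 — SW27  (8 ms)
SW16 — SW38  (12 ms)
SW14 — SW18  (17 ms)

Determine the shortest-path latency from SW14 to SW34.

Settle nodes by increasing distance from SW14:
SW14: 0
SW18: 17  (via SW14)
SW29: 17  (via SW14)
SW5: 20  (via SW14)
SW27: 25  (via SW29)
SW25: 30  (via SW18)
SW1: 35  (via SW27)
SW28: 42  (via SW18)
SW38: 51  (via SW1)
SW34: 57  (via SW38)
Shortest route: SW14 → SW29 → SW27 → SW1 → SW38 → SW34 = 57 ms.

57 ms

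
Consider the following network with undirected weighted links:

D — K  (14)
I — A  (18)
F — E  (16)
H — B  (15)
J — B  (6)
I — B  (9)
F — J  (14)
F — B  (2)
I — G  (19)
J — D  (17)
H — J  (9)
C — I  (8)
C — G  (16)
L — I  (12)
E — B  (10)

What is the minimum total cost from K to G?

65

Compare a few routes:
K - D - J - B - I - C - G: 14+17+6+9+8+16 = 70
K - D - J - B - I - G: 14+17+6+9+19 = 65
K - D - J - F - B - I - G: 14+17+14+2+9+19 = 75
The minimum is 65 via K - D - J - B - I - G.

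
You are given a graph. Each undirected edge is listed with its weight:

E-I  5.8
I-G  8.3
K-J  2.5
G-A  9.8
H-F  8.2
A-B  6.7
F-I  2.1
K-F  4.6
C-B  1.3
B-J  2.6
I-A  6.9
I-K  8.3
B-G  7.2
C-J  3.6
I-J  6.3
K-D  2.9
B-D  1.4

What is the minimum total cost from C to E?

Shortest distances from C:
C: 0
B: 1.3  (via C)
D: 2.7  (via B)
J: 3.6  (via C)
K: 5.6  (via D)
A: 8  (via B)
G: 8.5  (via B)
I: 9.9  (via J)
F: 10.2  (via K)
E: 15.7  (via I)
Shortest route: C–J–I–E = 15.7.

15.7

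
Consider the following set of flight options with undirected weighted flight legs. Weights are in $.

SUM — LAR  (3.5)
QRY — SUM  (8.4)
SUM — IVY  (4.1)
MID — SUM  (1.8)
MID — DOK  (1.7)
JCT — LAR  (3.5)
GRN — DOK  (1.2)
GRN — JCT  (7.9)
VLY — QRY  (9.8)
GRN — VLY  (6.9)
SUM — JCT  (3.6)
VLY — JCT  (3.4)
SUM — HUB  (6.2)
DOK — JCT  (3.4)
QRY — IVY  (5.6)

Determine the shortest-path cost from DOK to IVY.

Compare a few routes:
DOK–JCT–SUM–IVY: 3.4+3.6+4.1 = 11.1
DOK–JCT–LAR–SUM–IVY: 3.4+3.5+3.5+4.1 = 14.5
DOK–MID–SUM–IVY: 1.7+1.8+4.1 = 7.6
Cheapest is DOK–MID–SUM–IVY at $7.6.

$7.6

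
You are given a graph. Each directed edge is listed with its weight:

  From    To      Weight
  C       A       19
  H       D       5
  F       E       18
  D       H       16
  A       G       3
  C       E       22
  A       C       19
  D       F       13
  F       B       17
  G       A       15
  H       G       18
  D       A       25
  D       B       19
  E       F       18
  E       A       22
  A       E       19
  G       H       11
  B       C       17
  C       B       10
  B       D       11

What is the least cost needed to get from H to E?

36

Enumerating some paths:
H–D–B–C–E: 5+19+17+22 = 63
H–D–A–E: 5+25+19 = 49
H–D–F–E: 5+13+18 = 36
H–G–A–E: 18+15+19 = 52
The minimum is 36 via H–D–F–E.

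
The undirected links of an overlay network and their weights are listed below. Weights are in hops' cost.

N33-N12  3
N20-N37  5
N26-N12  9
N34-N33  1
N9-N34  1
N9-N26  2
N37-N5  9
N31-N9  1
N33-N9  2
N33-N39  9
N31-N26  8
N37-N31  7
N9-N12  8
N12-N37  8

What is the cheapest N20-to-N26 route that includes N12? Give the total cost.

Best N20 to N12: N20–N37–N12 costing 13
Shortest N12→N26: N12–N33–N9–N26 = 7
Total via N12: 13 + 7 = 20 hops' cost.

20 hops' cost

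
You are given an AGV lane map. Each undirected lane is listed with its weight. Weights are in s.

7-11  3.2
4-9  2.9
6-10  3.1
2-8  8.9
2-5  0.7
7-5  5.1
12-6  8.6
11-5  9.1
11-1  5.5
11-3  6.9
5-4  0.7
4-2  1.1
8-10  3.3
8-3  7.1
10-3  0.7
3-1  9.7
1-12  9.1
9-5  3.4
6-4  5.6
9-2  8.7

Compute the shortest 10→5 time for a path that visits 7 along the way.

Best 10 to 7: 10–3–11–7 costing 10.8
Shortest 7→5: 7–5 = 5.1
Total via 7: 10.8 + 5.1 = 15.9 s.

15.9 s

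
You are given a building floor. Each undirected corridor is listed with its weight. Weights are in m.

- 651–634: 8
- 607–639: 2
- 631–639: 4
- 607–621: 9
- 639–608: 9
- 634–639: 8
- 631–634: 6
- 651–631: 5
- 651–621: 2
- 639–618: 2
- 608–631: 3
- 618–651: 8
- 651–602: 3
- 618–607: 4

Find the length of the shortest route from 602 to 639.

12 m

Candidate routes:
602 - 651 - 631 - 639: 3+5+4 = 12
602 - 651 - 618 - 639: 3+8+2 = 13
Cheapest is 602 - 651 - 631 - 639 at 12 m.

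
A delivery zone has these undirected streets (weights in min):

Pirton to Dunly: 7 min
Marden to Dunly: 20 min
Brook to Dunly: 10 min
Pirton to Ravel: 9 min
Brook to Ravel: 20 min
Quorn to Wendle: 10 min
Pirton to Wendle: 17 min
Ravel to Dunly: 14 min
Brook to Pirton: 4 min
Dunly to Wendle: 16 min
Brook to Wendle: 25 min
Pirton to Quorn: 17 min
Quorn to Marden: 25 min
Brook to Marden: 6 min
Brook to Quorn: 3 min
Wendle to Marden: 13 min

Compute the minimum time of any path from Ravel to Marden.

Shortest distances from Ravel:
Ravel: 0
Pirton: 9  (via Ravel)
Brook: 13  (via Pirton)
Dunly: 14  (via Ravel)
Quorn: 16  (via Brook)
Marden: 19  (via Brook)
Shortest route: Ravel → Pirton → Brook → Marden = 19 min.

19 min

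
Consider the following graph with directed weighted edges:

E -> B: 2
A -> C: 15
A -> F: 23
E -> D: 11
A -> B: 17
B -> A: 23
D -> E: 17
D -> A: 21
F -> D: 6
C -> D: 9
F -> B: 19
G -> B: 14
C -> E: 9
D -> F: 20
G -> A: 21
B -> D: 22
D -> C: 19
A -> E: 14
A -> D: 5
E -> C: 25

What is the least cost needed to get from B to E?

37

Enumerating some paths:
B → D → E: 22+17 = 39
B → A → E: 23+14 = 37
The minimum is 37 via B → A → E.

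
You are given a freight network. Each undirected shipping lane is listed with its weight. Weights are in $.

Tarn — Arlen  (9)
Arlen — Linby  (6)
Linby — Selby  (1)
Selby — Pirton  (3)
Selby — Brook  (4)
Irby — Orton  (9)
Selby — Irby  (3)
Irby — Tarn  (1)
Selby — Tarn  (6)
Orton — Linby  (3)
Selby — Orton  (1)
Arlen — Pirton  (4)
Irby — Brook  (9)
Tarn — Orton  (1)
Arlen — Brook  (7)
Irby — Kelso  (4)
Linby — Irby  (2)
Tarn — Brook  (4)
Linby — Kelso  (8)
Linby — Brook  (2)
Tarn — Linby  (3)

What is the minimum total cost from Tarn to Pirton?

Settle nodes by increasing distance from Tarn:
Tarn: 0
Irby: 1  (via Tarn)
Orton: 1  (via Tarn)
Selby: 2  (via Orton)
Linby: 3  (via Tarn)
Brook: 4  (via Tarn)
Kelso: 5  (via Irby)
Pirton: 5  (via Selby)
Shortest route: Tarn–Orton–Selby–Pirton = $5.

$5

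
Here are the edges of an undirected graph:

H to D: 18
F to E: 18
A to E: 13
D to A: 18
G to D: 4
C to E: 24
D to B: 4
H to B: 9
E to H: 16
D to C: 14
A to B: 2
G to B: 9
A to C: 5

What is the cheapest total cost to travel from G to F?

Candidate routes:
G → B → A → E → F: 9+2+13+18 = 42
G → D → B → A → E → F: 4+4+2+13+18 = 41
G → D → B → H → E → F: 4+4+9+16+18 = 51
Cheapest is G → D → B → A → E → F at 41.

41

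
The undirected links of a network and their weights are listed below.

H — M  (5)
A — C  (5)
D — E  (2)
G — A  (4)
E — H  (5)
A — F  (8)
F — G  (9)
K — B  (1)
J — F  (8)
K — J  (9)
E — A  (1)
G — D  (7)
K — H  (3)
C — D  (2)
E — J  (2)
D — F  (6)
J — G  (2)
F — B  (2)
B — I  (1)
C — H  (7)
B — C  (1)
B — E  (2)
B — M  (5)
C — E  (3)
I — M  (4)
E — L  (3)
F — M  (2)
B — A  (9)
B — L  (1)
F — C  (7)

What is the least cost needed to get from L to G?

7

Enumerating some paths:
L - B - E - A - G: 1+2+1+4 = 8
L - E - J - G: 3+2+2 = 7
The minimum is 7 via L - E - J - G.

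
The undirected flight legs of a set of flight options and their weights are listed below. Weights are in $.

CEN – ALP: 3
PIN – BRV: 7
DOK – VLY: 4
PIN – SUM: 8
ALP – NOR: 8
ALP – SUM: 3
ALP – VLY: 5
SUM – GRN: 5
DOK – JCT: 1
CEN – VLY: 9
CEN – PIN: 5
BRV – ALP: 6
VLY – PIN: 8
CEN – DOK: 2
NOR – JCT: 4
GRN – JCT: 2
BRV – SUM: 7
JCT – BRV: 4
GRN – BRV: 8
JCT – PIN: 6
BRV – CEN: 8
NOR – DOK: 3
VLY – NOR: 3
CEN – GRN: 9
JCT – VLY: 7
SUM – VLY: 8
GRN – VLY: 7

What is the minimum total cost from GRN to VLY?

Running Dijkstra from GRN:
GRN: 0
JCT: 2  (via GRN)
DOK: 3  (via JCT)
CEN: 5  (via DOK)
SUM: 5  (via GRN)
BRV: 6  (via JCT)
NOR: 6  (via JCT)
VLY: 7  (via GRN)
Shortest route: GRN → VLY = $7.

$7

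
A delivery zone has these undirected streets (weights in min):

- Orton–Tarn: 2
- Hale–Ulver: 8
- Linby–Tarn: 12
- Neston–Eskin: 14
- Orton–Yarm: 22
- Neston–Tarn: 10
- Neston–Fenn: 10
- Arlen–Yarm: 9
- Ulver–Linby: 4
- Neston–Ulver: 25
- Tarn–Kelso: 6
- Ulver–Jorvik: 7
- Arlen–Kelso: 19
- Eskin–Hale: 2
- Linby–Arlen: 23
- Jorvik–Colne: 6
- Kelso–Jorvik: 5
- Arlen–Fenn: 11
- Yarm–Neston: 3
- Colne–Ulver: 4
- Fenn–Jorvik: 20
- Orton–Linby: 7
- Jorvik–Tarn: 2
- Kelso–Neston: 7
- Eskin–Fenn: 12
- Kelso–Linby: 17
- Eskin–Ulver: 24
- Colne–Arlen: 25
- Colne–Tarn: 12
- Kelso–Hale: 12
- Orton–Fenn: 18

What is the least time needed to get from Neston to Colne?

18 min

Candidate routes:
Neston - Kelso - Jorvik - Colne: 7+5+6 = 18
Neston - Kelso - Tarn - Jorvik - Colne: 7+6+2+6 = 21
Neston - Tarn - Jorvik - Ulver - Colne: 10+2+7+4 = 23
Neston - Tarn - Colne: 10+12 = 22
The minimum is 18 min via Neston - Kelso - Jorvik - Colne.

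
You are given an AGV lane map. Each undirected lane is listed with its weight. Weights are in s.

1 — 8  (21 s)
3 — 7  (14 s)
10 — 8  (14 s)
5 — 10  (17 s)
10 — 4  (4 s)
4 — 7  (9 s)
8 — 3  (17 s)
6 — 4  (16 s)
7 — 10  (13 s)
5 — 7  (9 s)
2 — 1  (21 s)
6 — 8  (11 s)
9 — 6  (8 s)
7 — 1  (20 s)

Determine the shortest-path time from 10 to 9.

28 s

Compare a few routes:
10 → 4 → 6 → 9: 4+16+8 = 28
10 → 8 → 6 → 9: 14+11+8 = 33
Cheapest is 10 → 4 → 6 → 9 at 28 s.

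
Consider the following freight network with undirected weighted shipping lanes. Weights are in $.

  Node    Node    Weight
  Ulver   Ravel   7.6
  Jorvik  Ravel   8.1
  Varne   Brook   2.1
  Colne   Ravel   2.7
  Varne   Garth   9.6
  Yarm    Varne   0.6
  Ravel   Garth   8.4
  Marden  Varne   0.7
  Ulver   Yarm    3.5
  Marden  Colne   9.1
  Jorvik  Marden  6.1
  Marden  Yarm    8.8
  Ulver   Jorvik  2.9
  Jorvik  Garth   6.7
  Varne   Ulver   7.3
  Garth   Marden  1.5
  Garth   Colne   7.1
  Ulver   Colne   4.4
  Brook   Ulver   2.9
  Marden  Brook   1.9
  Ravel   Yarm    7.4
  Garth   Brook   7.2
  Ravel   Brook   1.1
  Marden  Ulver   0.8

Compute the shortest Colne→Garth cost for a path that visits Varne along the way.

Best Colne to Varne: Colne → Ravel → Brook → Varne costing 5.9
Shortest Varne→Garth: Varne → Marden → Garth = 2.2
Total via Varne: 5.9 + 2.2 = $8.1.

$8.1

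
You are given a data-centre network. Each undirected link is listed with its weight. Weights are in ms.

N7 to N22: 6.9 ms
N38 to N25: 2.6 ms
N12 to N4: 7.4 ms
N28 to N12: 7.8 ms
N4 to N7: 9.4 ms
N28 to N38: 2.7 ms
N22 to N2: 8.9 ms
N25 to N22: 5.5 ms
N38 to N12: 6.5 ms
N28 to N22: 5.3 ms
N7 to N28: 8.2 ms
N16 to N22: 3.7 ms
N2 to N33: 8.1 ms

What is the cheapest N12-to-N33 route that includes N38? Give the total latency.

31.5 ms

Shortest N12→N38: N12–N38 = 6.5
Best N38 to N33: N38–N28–N22–N2–N33 costing 25
Total via N38: 6.5 + 25 = 31.5 ms.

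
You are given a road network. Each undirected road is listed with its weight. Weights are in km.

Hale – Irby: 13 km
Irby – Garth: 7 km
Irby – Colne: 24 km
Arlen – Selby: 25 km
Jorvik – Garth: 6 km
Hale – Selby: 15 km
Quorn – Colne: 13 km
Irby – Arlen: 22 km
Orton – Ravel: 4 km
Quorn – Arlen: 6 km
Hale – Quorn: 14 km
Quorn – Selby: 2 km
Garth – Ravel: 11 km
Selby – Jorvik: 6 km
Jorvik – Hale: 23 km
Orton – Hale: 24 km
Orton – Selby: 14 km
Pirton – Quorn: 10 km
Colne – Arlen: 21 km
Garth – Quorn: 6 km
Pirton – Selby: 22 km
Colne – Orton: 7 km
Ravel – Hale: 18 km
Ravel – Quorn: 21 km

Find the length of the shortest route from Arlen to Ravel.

23 km

Candidate routes:
Arlen - Quorn - Selby - Orton - Ravel: 6+2+14+4 = 26
Arlen - Quorn - Garth - Ravel: 6+6+11 = 23
Cheapest is Arlen - Quorn - Garth - Ravel at 23 km.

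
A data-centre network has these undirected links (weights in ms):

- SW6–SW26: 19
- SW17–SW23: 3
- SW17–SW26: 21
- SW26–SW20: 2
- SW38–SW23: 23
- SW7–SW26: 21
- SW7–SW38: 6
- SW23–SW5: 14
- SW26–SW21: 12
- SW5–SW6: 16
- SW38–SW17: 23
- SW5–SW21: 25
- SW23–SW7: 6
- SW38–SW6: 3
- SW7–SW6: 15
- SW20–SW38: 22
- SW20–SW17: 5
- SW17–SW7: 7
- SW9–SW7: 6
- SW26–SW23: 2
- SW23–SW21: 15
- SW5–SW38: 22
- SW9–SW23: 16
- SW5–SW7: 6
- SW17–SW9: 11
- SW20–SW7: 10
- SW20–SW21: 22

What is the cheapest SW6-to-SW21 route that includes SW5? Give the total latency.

40 ms

Best SW6 to SW5: SW6 → SW38 → SW7 → SW5 costing 15
Best SW5 to SW21: SW5 → SW21 costing 25
Total via SW5: 15 + 25 = 40 ms.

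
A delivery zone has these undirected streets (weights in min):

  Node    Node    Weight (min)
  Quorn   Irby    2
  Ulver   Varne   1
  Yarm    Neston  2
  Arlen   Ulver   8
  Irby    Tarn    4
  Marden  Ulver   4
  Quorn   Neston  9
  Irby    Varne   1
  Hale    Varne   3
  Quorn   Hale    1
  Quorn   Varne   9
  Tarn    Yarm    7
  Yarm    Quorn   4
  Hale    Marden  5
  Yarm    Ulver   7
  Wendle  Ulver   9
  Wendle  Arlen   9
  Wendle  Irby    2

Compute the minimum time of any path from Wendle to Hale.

5 min

Settle nodes by increasing distance from Wendle:
Wendle: 0
Irby: 2  (via Wendle)
Varne: 3  (via Irby)
Quorn: 4  (via Irby)
Ulver: 4  (via Varne)
Hale: 5  (via Quorn)
Shortest route: Wendle–Irby–Quorn–Hale = 5 min.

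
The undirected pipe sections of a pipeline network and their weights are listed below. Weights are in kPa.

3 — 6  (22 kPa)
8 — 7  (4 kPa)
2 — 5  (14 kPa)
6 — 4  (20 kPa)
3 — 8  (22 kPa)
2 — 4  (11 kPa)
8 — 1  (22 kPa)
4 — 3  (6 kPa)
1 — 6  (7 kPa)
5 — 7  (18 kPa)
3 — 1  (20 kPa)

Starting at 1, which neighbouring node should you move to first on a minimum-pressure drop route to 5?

Candidate routes:
1 - 8 - 7 - 5: 22+4+18 = 44
1 - 3 - 4 - 2 - 5: 20+6+11+14 = 51
1 - 6 - 4 - 2 - 5: 7+20+11+14 = 52
1 - 6 - 3 - 4 - 2 - 5: 7+22+6+11+14 = 60
Cheapest is 1 - 8 - 7 - 5 at 44 kPa.
So from 1 the first move is to 8.

8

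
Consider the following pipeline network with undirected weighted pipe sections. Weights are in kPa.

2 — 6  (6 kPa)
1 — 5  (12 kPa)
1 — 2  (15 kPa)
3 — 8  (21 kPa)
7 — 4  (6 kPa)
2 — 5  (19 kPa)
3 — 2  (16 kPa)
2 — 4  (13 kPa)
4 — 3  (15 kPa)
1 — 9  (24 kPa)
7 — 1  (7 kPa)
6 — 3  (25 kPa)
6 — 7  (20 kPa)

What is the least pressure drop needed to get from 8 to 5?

Shortest distances from 8:
8: 0
3: 21  (via 8)
4: 36  (via 3)
2: 37  (via 3)
7: 42  (via 4)
6: 43  (via 2)
1: 49  (via 7)
5: 56  (via 2)
Shortest route: 8 → 3 → 2 → 5 = 56 kPa.

56 kPa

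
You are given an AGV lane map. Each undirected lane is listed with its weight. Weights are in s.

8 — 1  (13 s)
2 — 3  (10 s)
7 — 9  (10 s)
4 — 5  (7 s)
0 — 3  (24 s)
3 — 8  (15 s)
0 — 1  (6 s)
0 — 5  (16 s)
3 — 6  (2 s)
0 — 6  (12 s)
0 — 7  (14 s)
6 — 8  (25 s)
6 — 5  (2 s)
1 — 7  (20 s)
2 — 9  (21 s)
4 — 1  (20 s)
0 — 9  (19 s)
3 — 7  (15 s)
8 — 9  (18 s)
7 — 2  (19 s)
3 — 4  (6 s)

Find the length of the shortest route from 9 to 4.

31 s

Shortest distances from 9:
9: 0
7: 10  (via 9)
8: 18  (via 9)
0: 19  (via 9)
2: 21  (via 9)
1: 25  (via 0)
3: 25  (via 7)
6: 27  (via 3)
5: 29  (via 6)
4: 31  (via 3)
Shortest route: 9 → 7 → 3 → 4 = 31 s.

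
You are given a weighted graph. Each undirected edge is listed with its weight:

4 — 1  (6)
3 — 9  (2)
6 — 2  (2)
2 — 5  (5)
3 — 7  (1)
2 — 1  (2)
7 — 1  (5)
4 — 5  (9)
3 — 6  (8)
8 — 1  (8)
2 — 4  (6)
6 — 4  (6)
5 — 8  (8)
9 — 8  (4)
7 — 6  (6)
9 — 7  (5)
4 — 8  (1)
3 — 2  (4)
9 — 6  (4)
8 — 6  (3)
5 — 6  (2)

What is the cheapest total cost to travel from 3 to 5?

Enumerating some paths:
3 - 7 - 6 - 5: 1+6+2 = 9
3 - 6 - 5: 8+2 = 10
3 - 9 - 6 - 5: 2+4+2 = 8
3 - 2 - 5: 4+5 = 9
Cheapest is 3 - 9 - 6 - 5 at 8.

8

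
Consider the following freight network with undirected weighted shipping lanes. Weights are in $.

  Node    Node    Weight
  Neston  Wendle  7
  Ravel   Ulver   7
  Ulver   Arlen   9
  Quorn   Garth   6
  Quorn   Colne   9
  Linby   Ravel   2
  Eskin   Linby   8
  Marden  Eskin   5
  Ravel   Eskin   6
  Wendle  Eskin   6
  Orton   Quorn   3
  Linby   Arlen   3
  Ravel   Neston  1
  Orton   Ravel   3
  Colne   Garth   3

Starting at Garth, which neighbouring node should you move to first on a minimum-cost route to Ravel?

Quorn

Compare a few routes:
Garth - Quorn - Orton - Ravel: 6+3+3 = 12
Garth - Colne - Quorn - Orton - Ravel: 3+9+3+3 = 18
Cheapest is Garth - Quorn - Orton - Ravel at $12.
So from Garth the first move is to Quorn.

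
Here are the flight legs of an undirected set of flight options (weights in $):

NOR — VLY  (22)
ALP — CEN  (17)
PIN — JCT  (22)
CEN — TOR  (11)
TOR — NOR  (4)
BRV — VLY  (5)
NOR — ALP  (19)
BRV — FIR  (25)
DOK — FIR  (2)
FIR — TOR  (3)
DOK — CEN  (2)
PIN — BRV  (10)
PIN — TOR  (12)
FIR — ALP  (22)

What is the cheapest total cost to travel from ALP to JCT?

Settle nodes by increasing distance from ALP:
ALP: 0
CEN: 17  (via ALP)
DOK: 19  (via CEN)
NOR: 19  (via ALP)
FIR: 21  (via DOK)
TOR: 23  (via NOR)
PIN: 35  (via TOR)
VLY: 41  (via NOR)
BRV: 45  (via PIN)
JCT: 57  (via PIN)
Shortest route: ALP → NOR → TOR → PIN → JCT = $57.

$57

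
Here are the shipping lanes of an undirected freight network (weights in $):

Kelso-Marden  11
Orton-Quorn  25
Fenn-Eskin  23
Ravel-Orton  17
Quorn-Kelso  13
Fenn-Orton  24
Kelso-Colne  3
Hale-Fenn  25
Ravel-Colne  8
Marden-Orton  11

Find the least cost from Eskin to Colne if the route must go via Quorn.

Shortest Eskin→Quorn: Eskin → Fenn → Orton → Quorn = 72
Best Quorn to Colne: Quorn → Kelso → Colne costing 16
Total via Quorn: 72 + 16 = $88.

$88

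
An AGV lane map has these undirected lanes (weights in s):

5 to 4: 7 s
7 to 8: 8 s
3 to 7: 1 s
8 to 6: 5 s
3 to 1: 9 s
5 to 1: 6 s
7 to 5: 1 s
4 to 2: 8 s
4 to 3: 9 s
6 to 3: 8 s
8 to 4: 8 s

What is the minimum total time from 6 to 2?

21 s

Compare a few routes:
6 → 3 → 7 → 5 → 4 → 2: 8+1+1+7+8 = 25
6 → 8 → 4 → 2: 5+8+8 = 21
6 → 3 → 4 → 2: 8+9+8 = 25
Cheapest is 6 → 8 → 4 → 2 at 21 s.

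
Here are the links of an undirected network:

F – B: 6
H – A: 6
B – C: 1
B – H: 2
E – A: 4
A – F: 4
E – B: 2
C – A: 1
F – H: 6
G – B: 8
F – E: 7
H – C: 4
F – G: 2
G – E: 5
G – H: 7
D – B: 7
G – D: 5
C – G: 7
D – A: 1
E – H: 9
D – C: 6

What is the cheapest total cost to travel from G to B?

Compare a few routes:
G - E - B: 5+2 = 7
G - F - A - C - B: 2+4+1+1 = 8
Cheapest is G - E - B at 7.

7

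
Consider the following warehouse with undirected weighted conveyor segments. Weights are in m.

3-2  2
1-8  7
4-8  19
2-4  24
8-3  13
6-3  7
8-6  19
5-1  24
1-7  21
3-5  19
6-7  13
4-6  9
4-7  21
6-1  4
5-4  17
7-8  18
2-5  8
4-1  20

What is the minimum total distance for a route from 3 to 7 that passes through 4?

Shortest 3→4: 3–6–4 = 16
Shortest 4→7: 4–7 = 21
Total via 4: 16 + 21 = 37 m.

37 m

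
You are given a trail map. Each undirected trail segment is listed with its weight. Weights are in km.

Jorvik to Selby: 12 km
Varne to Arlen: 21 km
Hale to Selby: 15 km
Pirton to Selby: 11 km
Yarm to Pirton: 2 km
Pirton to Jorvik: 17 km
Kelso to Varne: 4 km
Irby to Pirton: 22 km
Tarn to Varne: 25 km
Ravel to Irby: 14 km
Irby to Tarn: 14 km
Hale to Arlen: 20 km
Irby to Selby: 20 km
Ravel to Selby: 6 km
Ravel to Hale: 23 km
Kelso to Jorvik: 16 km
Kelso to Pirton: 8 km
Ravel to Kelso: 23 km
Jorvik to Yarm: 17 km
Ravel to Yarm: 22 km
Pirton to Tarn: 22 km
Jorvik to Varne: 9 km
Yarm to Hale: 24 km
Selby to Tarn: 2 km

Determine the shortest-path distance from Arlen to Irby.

51 km

Settle nodes by increasing distance from Arlen:
Arlen: 0
Hale: 20  (via Arlen)
Varne: 21  (via Arlen)
Kelso: 25  (via Varne)
Jorvik: 30  (via Varne)
Pirton: 33  (via Kelso)
Yarm: 35  (via Pirton)
Selby: 35  (via Hale)
Tarn: 37  (via Selby)
Ravel: 41  (via Selby)
Irby: 51  (via Tarn)
Shortest route: Arlen–Hale–Selby–Tarn–Irby = 51 km.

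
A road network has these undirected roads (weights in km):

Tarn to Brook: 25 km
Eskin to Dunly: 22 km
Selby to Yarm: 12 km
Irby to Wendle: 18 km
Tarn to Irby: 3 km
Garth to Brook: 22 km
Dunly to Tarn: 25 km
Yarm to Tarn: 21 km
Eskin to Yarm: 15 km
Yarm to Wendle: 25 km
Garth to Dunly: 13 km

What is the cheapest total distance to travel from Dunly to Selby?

Settle nodes by increasing distance from Dunly:
Dunly: 0
Garth: 13  (via Dunly)
Eskin: 22  (via Dunly)
Tarn: 25  (via Dunly)
Irby: 28  (via Tarn)
Brook: 35  (via Garth)
Yarm: 37  (via Eskin)
Wendle: 46  (via Irby)
Selby: 49  (via Yarm)
Shortest route: Dunly → Eskin → Yarm → Selby = 49 km.

49 km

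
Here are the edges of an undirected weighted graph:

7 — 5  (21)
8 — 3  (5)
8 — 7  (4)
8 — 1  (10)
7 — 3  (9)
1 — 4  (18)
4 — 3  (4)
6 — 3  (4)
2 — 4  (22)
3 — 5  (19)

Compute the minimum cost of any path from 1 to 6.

19

Running Dijkstra from 1:
1: 0
8: 10  (via 1)
7: 14  (via 8)
3: 15  (via 8)
4: 18  (via 1)
6: 19  (via 3)
Shortest route: 1 → 8 → 3 → 6 = 19.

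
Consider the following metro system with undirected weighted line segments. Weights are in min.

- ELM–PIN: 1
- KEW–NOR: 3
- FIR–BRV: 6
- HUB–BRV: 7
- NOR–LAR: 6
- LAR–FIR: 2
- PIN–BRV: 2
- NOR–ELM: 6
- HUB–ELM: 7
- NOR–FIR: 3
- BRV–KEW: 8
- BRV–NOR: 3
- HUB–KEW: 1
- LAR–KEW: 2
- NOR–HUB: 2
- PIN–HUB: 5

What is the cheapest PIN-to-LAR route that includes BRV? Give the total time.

Best PIN to BRV: PIN–BRV costing 2
Shortest BRV→LAR: BRV–NOR–KEW–LAR = 8
Total via BRV: 2 + 8 = 10 min.

10 min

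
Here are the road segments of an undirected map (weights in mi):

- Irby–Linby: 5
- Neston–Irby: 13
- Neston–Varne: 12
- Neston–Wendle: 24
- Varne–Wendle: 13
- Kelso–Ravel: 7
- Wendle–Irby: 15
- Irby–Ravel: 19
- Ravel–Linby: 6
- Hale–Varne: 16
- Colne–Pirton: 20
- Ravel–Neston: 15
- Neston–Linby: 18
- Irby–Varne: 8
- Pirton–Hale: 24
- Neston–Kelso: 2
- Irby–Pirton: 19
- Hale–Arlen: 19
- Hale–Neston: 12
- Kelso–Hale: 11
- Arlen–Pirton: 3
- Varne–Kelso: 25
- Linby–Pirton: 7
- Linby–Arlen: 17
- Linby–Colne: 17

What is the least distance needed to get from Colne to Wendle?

Compare a few routes:
Colne–Pirton–Linby–Irby–Wendle: 20+7+5+15 = 47
Colne–Linby–Irby–Wendle: 17+5+15 = 37
Colne–Linby–Irby–Varne–Wendle: 17+5+8+13 = 43
The minimum is 37 mi via Colne–Linby–Irby–Wendle.

37 mi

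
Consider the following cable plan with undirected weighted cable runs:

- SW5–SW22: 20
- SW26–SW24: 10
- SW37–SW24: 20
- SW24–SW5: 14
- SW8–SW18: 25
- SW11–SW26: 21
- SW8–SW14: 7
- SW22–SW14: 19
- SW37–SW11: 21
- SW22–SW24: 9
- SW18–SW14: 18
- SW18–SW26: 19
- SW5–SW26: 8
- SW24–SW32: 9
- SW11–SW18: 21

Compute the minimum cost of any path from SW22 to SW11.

Running Dijkstra from SW22:
SW22: 0
SW24: 9  (via SW22)
SW32: 18  (via SW24)
SW26: 19  (via SW24)
SW14: 19  (via SW22)
SW5: 20  (via SW22)
SW8: 26  (via SW14)
SW37: 29  (via SW24)
SW18: 37  (via SW14)
SW11: 40  (via SW26)
Shortest route: SW22 → SW24 → SW26 → SW11 = 40.

40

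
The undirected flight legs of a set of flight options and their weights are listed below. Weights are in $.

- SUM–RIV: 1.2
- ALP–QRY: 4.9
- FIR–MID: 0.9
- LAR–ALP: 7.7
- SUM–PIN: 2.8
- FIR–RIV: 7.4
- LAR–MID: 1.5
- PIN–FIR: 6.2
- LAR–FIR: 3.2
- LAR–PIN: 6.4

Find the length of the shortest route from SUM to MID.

Running Dijkstra from SUM:
SUM: 0
RIV: 1.2  (via SUM)
PIN: 2.8  (via SUM)
FIR: 8.6  (via RIV)
LAR: 9.2  (via PIN)
MID: 9.5  (via FIR)
Shortest route: SUM → RIV → FIR → MID = $9.5.

$9.5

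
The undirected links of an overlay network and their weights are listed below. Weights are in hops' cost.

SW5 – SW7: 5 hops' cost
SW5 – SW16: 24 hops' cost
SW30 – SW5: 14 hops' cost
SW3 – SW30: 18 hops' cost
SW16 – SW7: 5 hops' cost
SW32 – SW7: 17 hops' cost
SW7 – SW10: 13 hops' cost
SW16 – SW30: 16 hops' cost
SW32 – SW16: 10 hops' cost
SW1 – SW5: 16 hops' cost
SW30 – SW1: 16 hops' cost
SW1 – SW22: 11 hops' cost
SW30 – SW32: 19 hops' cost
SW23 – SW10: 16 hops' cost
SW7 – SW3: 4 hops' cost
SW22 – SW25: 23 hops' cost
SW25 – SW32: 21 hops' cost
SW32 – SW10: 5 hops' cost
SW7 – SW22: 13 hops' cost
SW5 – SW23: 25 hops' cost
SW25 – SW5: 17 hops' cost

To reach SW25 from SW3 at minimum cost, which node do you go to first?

Enumerating some paths:
SW3–SW7–SW16–SW32–SW25: 4+5+10+21 = 40
SW3–SW7–SW5–SW25: 4+5+17 = 26
The minimum is 26 hops' cost via SW3–SW7–SW5–SW25.
So from SW3 the first move is to SW7.

SW7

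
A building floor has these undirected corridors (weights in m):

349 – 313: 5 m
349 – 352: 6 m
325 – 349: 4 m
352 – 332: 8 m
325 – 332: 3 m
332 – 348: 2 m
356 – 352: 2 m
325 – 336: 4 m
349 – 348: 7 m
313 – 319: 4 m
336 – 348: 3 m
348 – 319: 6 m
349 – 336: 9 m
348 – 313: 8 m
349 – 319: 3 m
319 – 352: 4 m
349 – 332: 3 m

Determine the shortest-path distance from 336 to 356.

Settle nodes by increasing distance from 336:
336: 0
348: 3  (via 336)
325: 4  (via 336)
332: 5  (via 348)
349: 8  (via 325)
319: 9  (via 348)
313: 11  (via 348)
352: 13  (via 332)
356: 15  (via 352)
Shortest route: 336–348–332–352–356 = 15 m.

15 m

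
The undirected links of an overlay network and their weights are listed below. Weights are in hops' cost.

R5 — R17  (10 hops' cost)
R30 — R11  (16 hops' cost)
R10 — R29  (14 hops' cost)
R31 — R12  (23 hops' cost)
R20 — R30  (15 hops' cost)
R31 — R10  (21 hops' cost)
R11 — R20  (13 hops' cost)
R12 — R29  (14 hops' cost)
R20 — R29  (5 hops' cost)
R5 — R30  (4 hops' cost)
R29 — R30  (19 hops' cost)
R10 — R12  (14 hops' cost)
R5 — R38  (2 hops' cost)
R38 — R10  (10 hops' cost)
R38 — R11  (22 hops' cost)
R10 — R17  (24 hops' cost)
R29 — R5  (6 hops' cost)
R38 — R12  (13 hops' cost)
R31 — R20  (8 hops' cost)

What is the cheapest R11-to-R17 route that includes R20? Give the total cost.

34 hops' cost

Shortest R11→R20: R11–R20 = 13
Best R20 to R17: R20–R29–R5–R17 costing 21
Total via R20: 13 + 21 = 34 hops' cost.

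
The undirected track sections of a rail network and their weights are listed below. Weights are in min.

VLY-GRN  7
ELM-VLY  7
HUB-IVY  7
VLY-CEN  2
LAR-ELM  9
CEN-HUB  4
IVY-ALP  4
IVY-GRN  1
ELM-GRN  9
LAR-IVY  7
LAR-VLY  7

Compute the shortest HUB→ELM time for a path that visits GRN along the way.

Shortest HUB→GRN: HUB → IVY → GRN = 8
Best GRN to ELM: GRN → ELM costing 9
Total via GRN: 8 + 9 = 17 min.

17 min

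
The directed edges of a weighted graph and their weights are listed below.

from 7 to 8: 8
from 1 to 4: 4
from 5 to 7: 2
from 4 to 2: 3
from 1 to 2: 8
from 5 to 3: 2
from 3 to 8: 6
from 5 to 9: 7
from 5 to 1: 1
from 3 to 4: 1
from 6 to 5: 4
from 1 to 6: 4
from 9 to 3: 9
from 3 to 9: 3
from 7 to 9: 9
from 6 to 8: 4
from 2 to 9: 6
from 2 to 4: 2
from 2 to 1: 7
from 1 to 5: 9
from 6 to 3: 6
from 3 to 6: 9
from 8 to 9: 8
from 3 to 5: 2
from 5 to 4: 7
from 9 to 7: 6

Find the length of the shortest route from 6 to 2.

Enumerating some paths:
6–5–1–2: 4+1+8 = 13
6–5–1–4–2: 4+1+4+3 = 12
6–3–4–2: 6+1+3 = 10
6–5–4–2: 4+7+3 = 14
Cheapest is 6–3–4–2 at 10.

10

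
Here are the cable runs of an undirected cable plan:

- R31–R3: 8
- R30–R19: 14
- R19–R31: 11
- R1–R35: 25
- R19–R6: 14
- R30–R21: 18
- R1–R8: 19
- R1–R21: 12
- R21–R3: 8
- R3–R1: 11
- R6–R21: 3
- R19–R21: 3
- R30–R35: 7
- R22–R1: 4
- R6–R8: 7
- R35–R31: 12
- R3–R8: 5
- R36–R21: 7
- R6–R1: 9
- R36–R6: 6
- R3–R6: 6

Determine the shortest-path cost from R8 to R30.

27

Shortest distances from R8:
R8: 0
R3: 5  (via R8)
R6: 7  (via R8)
R21: 10  (via R6)
R19: 13  (via R21)
R31: 13  (via R3)
R36: 13  (via R6)
R1: 16  (via R3)
R22: 20  (via R1)
R35: 25  (via R31)
R30: 27  (via R19)
Shortest route: R8–R6–R21–R19–R30 = 27.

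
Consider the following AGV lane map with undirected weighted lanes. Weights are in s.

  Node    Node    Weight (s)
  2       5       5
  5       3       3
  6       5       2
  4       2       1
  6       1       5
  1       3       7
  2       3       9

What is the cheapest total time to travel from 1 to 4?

Running Dijkstra from 1:
1: 0
6: 5  (via 1)
3: 7  (via 1)
5: 7  (via 6)
2: 12  (via 5)
4: 13  (via 2)
Shortest route: 1 → 6 → 5 → 2 → 4 = 13 s.

13 s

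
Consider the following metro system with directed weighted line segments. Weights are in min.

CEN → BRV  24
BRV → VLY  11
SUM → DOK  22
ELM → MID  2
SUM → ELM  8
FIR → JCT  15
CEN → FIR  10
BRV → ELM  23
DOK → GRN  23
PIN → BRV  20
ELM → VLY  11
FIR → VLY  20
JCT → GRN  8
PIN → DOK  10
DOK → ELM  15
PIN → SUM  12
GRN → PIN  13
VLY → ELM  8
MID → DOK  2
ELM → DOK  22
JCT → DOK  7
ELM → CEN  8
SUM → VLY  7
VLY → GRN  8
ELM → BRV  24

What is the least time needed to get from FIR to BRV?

52 min

Settle nodes by increasing distance from FIR:
FIR: 0
JCT: 15  (via FIR)
VLY: 20  (via FIR)
DOK: 22  (via JCT)
GRN: 23  (via JCT)
ELM: 28  (via VLY)
MID: 30  (via ELM)
CEN: 36  (via ELM)
PIN: 36  (via GRN)
SUM: 48  (via PIN)
BRV: 52  (via ELM)
Shortest route: FIR → VLY → ELM → BRV = 52 min.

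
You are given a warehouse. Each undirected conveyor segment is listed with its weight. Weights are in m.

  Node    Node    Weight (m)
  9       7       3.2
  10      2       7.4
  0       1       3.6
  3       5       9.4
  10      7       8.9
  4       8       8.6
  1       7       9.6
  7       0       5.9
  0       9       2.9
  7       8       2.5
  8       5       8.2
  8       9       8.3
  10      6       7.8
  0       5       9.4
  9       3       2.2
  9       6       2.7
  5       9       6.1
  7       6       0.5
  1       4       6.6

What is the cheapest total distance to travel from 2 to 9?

Candidate routes:
2 → 10 → 6 → 9: 7.4+7.8+2.7 = 17.9
2 → 10 → 6 → 7 → 9: 7.4+7.8+0.5+3.2 = 18.9
The minimum is 17.9 m via 2 → 10 → 6 → 9.

17.9 m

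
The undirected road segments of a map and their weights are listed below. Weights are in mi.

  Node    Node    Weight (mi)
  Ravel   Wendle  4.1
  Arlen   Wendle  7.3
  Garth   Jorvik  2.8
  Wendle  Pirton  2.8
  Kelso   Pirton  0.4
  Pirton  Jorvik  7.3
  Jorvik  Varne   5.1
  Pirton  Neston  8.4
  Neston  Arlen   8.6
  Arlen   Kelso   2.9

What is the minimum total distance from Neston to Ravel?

15.3 mi

Compare a few routes:
Neston–Pirton–Wendle–Ravel: 8.4+2.8+4.1 = 15.3
Neston–Arlen–Kelso–Pirton–Wendle–Ravel: 8.6+2.9+0.4+2.8+4.1 = 18.8
Neston–Arlen–Wendle–Ravel: 8.6+7.3+4.1 = 20
Neston–Pirton–Kelso–Arlen–Wendle–Ravel: 8.4+0.4+2.9+7.3+4.1 = 23.1
Cheapest is Neston–Pirton–Wendle–Ravel at 15.3 mi.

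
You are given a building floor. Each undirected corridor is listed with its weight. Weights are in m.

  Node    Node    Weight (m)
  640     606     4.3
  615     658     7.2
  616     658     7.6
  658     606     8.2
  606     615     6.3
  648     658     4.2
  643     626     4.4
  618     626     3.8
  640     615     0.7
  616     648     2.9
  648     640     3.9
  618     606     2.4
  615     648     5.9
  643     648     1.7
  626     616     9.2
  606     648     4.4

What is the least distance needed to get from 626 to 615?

Shortest distances from 626:
626: 0
618: 3.8  (via 626)
643: 4.4  (via 626)
648: 6.1  (via 643)
606: 6.2  (via 618)
616: 9  (via 648)
640: 10  (via 648)
658: 10.3  (via 648)
615: 10.7  (via 640)
Shortest route: 626–643–648–640–615 = 10.7 m.

10.7 m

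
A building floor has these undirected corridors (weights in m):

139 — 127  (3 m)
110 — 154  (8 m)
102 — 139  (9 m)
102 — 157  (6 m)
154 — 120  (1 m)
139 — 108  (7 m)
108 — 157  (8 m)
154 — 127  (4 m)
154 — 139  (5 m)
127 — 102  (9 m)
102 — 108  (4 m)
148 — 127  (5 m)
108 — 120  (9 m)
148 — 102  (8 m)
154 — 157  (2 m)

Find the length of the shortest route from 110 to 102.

Compare a few routes:
110 - 154 - 157 - 102: 8+2+6 = 16
110 - 154 - 127 - 102: 8+4+9 = 21
The minimum is 16 m via 110 - 154 - 157 - 102.

16 m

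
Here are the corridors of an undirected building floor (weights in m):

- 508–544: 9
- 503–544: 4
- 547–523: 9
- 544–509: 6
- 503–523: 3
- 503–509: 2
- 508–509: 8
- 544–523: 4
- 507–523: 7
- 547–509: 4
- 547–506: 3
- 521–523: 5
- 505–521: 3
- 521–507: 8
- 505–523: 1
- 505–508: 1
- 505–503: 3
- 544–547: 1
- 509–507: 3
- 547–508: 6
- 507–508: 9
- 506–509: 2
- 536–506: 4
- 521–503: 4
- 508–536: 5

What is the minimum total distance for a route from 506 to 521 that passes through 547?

12 m

Shortest 506→547: 506–547 = 3
Shortest 547→521: 547–544–503–521 = 9
Total via 547: 3 + 9 = 12 m.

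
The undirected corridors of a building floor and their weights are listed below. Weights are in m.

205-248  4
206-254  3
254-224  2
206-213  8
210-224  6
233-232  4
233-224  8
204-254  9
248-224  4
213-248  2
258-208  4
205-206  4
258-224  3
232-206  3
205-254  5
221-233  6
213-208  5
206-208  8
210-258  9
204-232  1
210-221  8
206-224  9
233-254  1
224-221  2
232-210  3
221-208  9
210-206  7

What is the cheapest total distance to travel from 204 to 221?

10 m

Enumerating some paths:
204 → 232 → 206 → 254 → 224 → 221: 1+3+3+2+2 = 11
204 → 232 → 233 → 254 → 224 → 221: 1+4+1+2+2 = 10
The minimum is 10 m via 204 → 232 → 233 → 254 → 224 → 221.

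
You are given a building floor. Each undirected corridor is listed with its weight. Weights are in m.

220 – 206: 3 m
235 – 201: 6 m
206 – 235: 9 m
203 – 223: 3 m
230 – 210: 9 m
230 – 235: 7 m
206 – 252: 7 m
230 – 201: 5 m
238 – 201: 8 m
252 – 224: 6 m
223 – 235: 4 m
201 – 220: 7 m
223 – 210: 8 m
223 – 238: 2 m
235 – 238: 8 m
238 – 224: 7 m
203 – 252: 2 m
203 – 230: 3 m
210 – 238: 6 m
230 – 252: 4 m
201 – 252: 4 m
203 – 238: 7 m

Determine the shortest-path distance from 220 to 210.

Enumerating some paths:
220–201–230–210: 7+5+9 = 21
220–206–252–230–210: 3+7+4+9 = 23
220–206–252–203–223–210: 3+7+2+3+8 = 23
220–206–252–203–223–238–210: 3+7+2+3+2+6 = 23
Cheapest is 220–201–230–210 at 21 m.

21 m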